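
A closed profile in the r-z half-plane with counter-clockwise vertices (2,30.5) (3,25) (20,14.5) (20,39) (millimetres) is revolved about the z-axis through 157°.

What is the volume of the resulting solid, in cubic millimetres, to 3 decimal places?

Profile (r,z), 4 vertices: (2,30.5) (3,25) (20,14.5) (20,39)
edge 0: (2,30.5)→(3,25)  cross = 2·25 − 3·30.5 = -41.5000; (r_i+r_j)·cross = 5·-41.5000 = -207.5000
edge 1: (3,25)→(20,14.5)  cross = 3·14.5 − 20·25 = -456.5000; (r_i+r_j)·cross = 23·-456.5000 = -10499.5000
edge 2: (20,14.5)→(20,39)  cross = 20·39 − 20·14.5 = 490.0000; (r_i+r_j)·cross = 40·490.0000 = 19600.0000
edge 3: (20,39)→(2,30.5)  cross = 20·30.5 − 2·39 = 532.0000; (r_i+r_j)·cross = 22·532.0000 = 11704.0000
Σcross = 524.0000 → A = |Σcross|/2 = 262.0000 mm²
Σ(r_i+r_j)·cross = 20597.0000 → first moment M = |Σ|/6 = 3432.8333
R_c = M/A = 3432.8333/262.0000 = 13.1024 mm
θ = 157° = 2.740167 rad
V = θ·R_c·A = 2.740167·13.1024·262.0000 = 9406.536 mm³

Volume = 9406.536 mm³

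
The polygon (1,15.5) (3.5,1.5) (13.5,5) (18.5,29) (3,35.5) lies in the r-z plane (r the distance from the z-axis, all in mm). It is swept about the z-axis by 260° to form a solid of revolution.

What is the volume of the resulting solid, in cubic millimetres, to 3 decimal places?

Profile (r,z), 5 vertices: (1,15.5) (3.5,1.5) (13.5,5) (18.5,29) (3,35.5)
edge 0: (1,15.5)→(3.5,1.5)  cross = 1·1.5 − 3.5·15.5 = -52.7500; (r_i+r_j)·cross = 4.5·-52.7500 = -237.3750
edge 1: (3.5,1.5)→(13.5,5)  cross = 3.5·5 − 13.5·1.5 = -2.7500; (r_i+r_j)·cross = 17·-2.7500 = -46.7500
edge 2: (13.5,5)→(18.5,29)  cross = 13.5·29 − 18.5·5 = 299.0000; (r_i+r_j)·cross = 32·299.0000 = 9568.0000
edge 3: (18.5,29)→(3,35.5)  cross = 18.5·35.5 − 3·29 = 569.7500; (r_i+r_j)·cross = 21.5·569.7500 = 12249.6250
edge 4: (3,35.5)→(1,15.5)  cross = 3·15.5 − 1·35.5 = 11.0000; (r_i+r_j)·cross = 4·11.0000 = 44.0000
Σcross = 824.2500 → A = |Σcross|/2 = 412.1250 mm²
Σ(r_i+r_j)·cross = 21577.5000 → first moment M = |Σ|/6 = 3596.2500
R_c = M/A = 3596.2500/412.1250 = 8.7261 mm
θ = 260° = 4.537856 rad
V = θ·R_c·A = 4.537856·8.7261·412.1250 = 16319.265 mm³

Volume = 16319.265 mm³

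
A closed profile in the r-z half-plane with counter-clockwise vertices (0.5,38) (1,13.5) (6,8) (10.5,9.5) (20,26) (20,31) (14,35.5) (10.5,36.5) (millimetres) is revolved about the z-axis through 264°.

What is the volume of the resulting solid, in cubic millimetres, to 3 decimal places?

Profile (r,z), 8 vertices: (0.5,38) (1,13.5) (6,8) (10.5,9.5) (20,26) (20,31) (14,35.5) (10.5,36.5)
edge 0: (0.5,38)→(1,13.5)  cross = 0.5·13.5 − 1·38 = -31.2500; (r_i+r_j)·cross = 1.5·-31.2500 = -46.8750
edge 1: (1,13.5)→(6,8)  cross = 1·8 − 6·13.5 = -73.0000; (r_i+r_j)·cross = 7·-73.0000 = -511.0000
edge 2: (6,8)→(10.5,9.5)  cross = 6·9.5 − 10.5·8 = -27.0000; (r_i+r_j)·cross = 16.5·-27.0000 = -445.5000
edge 3: (10.5,9.5)→(20,26)  cross = 10.5·26 − 20·9.5 = 83.0000; (r_i+r_j)·cross = 30.5·83.0000 = 2531.5000
edge 4: (20,26)→(20,31)  cross = 20·31 − 20·26 = 100.0000; (r_i+r_j)·cross = 40·100.0000 = 4000.0000
edge 5: (20,31)→(14,35.5)  cross = 20·35.5 − 14·31 = 276.0000; (r_i+r_j)·cross = 34·276.0000 = 9384.0000
edge 6: (14,35.5)→(10.5,36.5)  cross = 14·36.5 − 10.5·35.5 = 138.2500; (r_i+r_j)·cross = 24.5·138.2500 = 3387.1250
edge 7: (10.5,36.5)→(0.5,38)  cross = 10.5·38 − 0.5·36.5 = 380.7500; (r_i+r_j)·cross = 11·380.7500 = 4188.2500
Σcross = 846.7500 → A = |Σcross|/2 = 423.3750 mm²
Σ(r_i+r_j)·cross = 22487.5000 → first moment M = |Σ|/6 = 3747.9167
R_c = M/A = 3747.9167/423.3750 = 8.8525 mm
θ = 264° = 4.607669 rad
V = θ·R_c·A = 4.607669·8.8525·423.3750 = 17269.160 mm³

Volume = 17269.160 mm³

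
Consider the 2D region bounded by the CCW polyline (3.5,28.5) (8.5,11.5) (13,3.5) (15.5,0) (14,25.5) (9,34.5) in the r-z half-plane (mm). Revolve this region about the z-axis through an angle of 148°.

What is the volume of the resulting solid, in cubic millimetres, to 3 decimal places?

Volume = 5442.780 mm³

Profile (r,z), 6 vertices: (3.5,28.5) (8.5,11.5) (13,3.5) (15.5,0) (14,25.5) (9,34.5)
edge 0: (3.5,28.5)→(8.5,11.5)  cross = 3.5·11.5 − 8.5·28.5 = -202.0000; (r_i+r_j)·cross = 12·-202.0000 = -2424.0000
edge 1: (8.5,11.5)→(13,3.5)  cross = 8.5·3.5 − 13·11.5 = -119.7500; (r_i+r_j)·cross = 21.5·-119.7500 = -2574.6250
edge 2: (13,3.5)→(15.5,0)  cross = 13·0 − 15.5·3.5 = -54.2500; (r_i+r_j)·cross = 28.5·-54.2500 = -1546.1250
edge 3: (15.5,0)→(14,25.5)  cross = 15.5·25.5 − 14·0 = 395.2500; (r_i+r_j)·cross = 29.5·395.2500 = 11659.8750
edge 4: (14,25.5)→(9,34.5)  cross = 14·34.5 − 9·25.5 = 253.5000; (r_i+r_j)·cross = 23·253.5000 = 5830.5000
edge 5: (9,34.5)→(3.5,28.5)  cross = 9·28.5 − 3.5·34.5 = 135.7500; (r_i+r_j)·cross = 12.5·135.7500 = 1696.8750
Σcross = 408.5000 → A = |Σcross|/2 = 204.2500 mm²
Σ(r_i+r_j)·cross = 12642.5000 → first moment M = |Σ|/6 = 2107.0833
R_c = M/A = 2107.0833/204.2500 = 10.3162 mm
θ = 148° = 2.583087 rad
V = θ·R_c·A = 2.583087·10.3162·204.2500 = 5442.780 mm³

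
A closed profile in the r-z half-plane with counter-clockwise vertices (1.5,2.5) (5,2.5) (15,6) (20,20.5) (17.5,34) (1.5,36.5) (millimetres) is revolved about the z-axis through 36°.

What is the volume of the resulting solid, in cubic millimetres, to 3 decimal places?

Profile (r,z), 6 vertices: (1.5,2.5) (5,2.5) (15,6) (20,20.5) (17.5,34) (1.5,36.5)
edge 0: (1.5,2.5)→(5,2.5)  cross = 1.5·2.5 − 5·2.5 = -8.7500; (r_i+r_j)·cross = 6.5·-8.7500 = -56.8750
edge 1: (5,2.5)→(15,6)  cross = 5·6 − 15·2.5 = -7.5000; (r_i+r_j)·cross = 20·-7.5000 = -150.0000
edge 2: (15,6)→(20,20.5)  cross = 15·20.5 − 20·6 = 187.5000; (r_i+r_j)·cross = 35·187.5000 = 6562.5000
edge 3: (20,20.5)→(17.5,34)  cross = 20·34 − 17.5·20.5 = 321.2500; (r_i+r_j)·cross = 37.5·321.2500 = 12046.8750
edge 4: (17.5,34)→(1.5,36.5)  cross = 17.5·36.5 − 1.5·34 = 587.7500; (r_i+r_j)·cross = 19·587.7500 = 11167.2500
edge 5: (1.5,36.5)→(1.5,2.5)  cross = 1.5·2.5 − 1.5·36.5 = -51.0000; (r_i+r_j)·cross = 3·-51.0000 = -153.0000
Σcross = 1029.2500 → A = |Σcross|/2 = 514.6250 mm²
Σ(r_i+r_j)·cross = 29416.7500 → first moment M = |Σ|/6 = 4902.7917
R_c = M/A = 4902.7917/514.6250 = 9.5269 mm
θ = 36° = 0.628319 rad
V = θ·R_c·A = 0.628319·9.5269·514.6250 = 3080.515 mm³

Volume = 3080.515 mm³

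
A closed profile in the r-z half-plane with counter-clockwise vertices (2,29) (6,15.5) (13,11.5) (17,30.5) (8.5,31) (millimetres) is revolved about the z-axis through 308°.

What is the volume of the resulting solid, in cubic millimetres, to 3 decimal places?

Profile (r,z), 5 vertices: (2,29) (6,15.5) (13,11.5) (17,30.5) (8.5,31)
edge 0: (2,29)→(6,15.5)  cross = 2·15.5 − 6·29 = -143.0000; (r_i+r_j)·cross = 8·-143.0000 = -1144.0000
edge 1: (6,15.5)→(13,11.5)  cross = 6·11.5 − 13·15.5 = -132.5000; (r_i+r_j)·cross = 19·-132.5000 = -2517.5000
edge 2: (13,11.5)→(17,30.5)  cross = 13·30.5 − 17·11.5 = 201.0000; (r_i+r_j)·cross = 30·201.0000 = 6030.0000
edge 3: (17,30.5)→(8.5,31)  cross = 17·31 − 8.5·30.5 = 267.7500; (r_i+r_j)·cross = 25.5·267.7500 = 6827.6250
edge 4: (8.5,31)→(2,29)  cross = 8.5·29 − 2·31 = 184.5000; (r_i+r_j)·cross = 10.5·184.5000 = 1937.2500
Σcross = 377.7500 → A = |Σcross|/2 = 188.8750 mm²
Σ(r_i+r_j)·cross = 11133.3750 → first moment M = |Σ|/6 = 1855.5625
R_c = M/A = 1855.5625/188.8750 = 9.8243 mm
θ = 308° = 5.375614 rad
V = θ·R_c·A = 5.375614·9.8243·188.8750 = 9974.788 mm³

Volume = 9974.788 mm³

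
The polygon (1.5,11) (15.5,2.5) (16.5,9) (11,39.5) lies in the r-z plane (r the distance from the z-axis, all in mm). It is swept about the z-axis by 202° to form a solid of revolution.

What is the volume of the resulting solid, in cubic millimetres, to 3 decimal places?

Profile (r,z), 4 vertices: (1.5,11) (15.5,2.5) (16.5,9) (11,39.5)
edge 0: (1.5,11)→(15.5,2.5)  cross = 1.5·2.5 − 15.5·11 = -166.7500; (r_i+r_j)·cross = 17·-166.7500 = -2834.7500
edge 1: (15.5,2.5)→(16.5,9)  cross = 15.5·9 − 16.5·2.5 = 98.2500; (r_i+r_j)·cross = 32·98.2500 = 3144.0000
edge 2: (16.5,9)→(11,39.5)  cross = 16.5·39.5 − 11·9 = 552.7500; (r_i+r_j)·cross = 27.5·552.7500 = 15200.6250
edge 3: (11,39.5)→(1.5,11)  cross = 11·11 − 1.5·39.5 = 61.7500; (r_i+r_j)·cross = 12.5·61.7500 = 771.8750
Σcross = 546.0000 → A = |Σcross|/2 = 273.0000 mm²
Σ(r_i+r_j)·cross = 16281.7500 → first moment M = |Σ|/6 = 2713.6250
R_c = M/A = 2713.6250/273.0000 = 9.9400 mm
θ = 202° = 3.525565 rad
V = θ·R_c·A = 3.525565·9.9400·273.0000 = 9567.062 mm³

Volume = 9567.062 mm³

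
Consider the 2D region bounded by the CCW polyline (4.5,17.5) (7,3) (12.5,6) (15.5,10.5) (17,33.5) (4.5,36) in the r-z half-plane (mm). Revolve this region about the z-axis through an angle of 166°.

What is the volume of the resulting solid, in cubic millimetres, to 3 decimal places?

Volume = 9728.592 mm³

Profile (r,z), 6 vertices: (4.5,17.5) (7,3) (12.5,6) (15.5,10.5) (17,33.5) (4.5,36)
edge 0: (4.5,17.5)→(7,3)  cross = 4.5·3 − 7·17.5 = -109.0000; (r_i+r_j)·cross = 11.5·-109.0000 = -1253.5000
edge 1: (7,3)→(12.5,6)  cross = 7·6 − 12.5·3 = 4.5000; (r_i+r_j)·cross = 19.5·4.5000 = 87.7500
edge 2: (12.5,6)→(15.5,10.5)  cross = 12.5·10.5 − 15.5·6 = 38.2500; (r_i+r_j)·cross = 28·38.2500 = 1071.0000
edge 3: (15.5,10.5)→(17,33.5)  cross = 15.5·33.5 − 17·10.5 = 340.7500; (r_i+r_j)·cross = 32.5·340.7500 = 11074.3750
edge 4: (17,33.5)→(4.5,36)  cross = 17·36 − 4.5·33.5 = 461.2500; (r_i+r_j)·cross = 21.5·461.2500 = 9916.8750
edge 5: (4.5,36)→(4.5,17.5)  cross = 4.5·17.5 − 4.5·36 = -83.2500; (r_i+r_j)·cross = 9·-83.2500 = -749.2500
Σcross = 652.5000 → A = |Σcross|/2 = 326.2500 mm²
Σ(r_i+r_j)·cross = 20147.2500 → first moment M = |Σ|/6 = 3357.8750
R_c = M/A = 3357.8750/326.2500 = 10.2923 mm
θ = 166° = 2.897247 rad
V = θ·R_c·A = 2.897247·10.2923·326.2500 = 9728.592 mm³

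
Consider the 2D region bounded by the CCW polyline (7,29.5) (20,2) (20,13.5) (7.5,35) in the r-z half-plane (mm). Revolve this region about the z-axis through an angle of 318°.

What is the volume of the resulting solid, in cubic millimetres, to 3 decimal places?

Volume = 9036.796 mm³

Profile (r,z), 4 vertices: (7,29.5) (20,2) (20,13.5) (7.5,35)
edge 0: (7,29.5)→(20,2)  cross = 7·2 − 20·29.5 = -576.0000; (r_i+r_j)·cross = 27·-576.0000 = -15552.0000
edge 1: (20,2)→(20,13.5)  cross = 20·13.5 − 20·2 = 230.0000; (r_i+r_j)·cross = 40·230.0000 = 9200.0000
edge 2: (20,13.5)→(7.5,35)  cross = 20·35 − 7.5·13.5 = 598.7500; (r_i+r_j)·cross = 27.5·598.7500 = 16465.6250
edge 3: (7.5,35)→(7,29.5)  cross = 7.5·29.5 − 7·35 = -23.7500; (r_i+r_j)·cross = 14.5·-23.7500 = -344.3750
Σcross = 229.0000 → A = |Σcross|/2 = 114.5000 mm²
Σ(r_i+r_j)·cross = 9769.2500 → first moment M = |Σ|/6 = 1628.2083
R_c = M/A = 1628.2083/114.5000 = 14.2202 mm
θ = 318° = 5.550147 rad
V = θ·R_c·A = 5.550147·14.2202·114.5000 = 9036.796 mm³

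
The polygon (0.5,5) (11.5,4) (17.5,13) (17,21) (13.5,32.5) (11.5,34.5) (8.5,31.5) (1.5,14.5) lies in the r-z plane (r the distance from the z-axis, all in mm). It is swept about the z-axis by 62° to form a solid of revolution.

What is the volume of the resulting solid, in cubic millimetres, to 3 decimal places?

Profile (r,z), 8 vertices: (0.5,5) (11.5,4) (17.5,13) (17,21) (13.5,32.5) (11.5,34.5) (8.5,31.5) (1.5,14.5)
edge 0: (0.5,5)→(11.5,4)  cross = 0.5·4 − 11.5·5 = -55.5000; (r_i+r_j)·cross = 12·-55.5000 = -666.0000
edge 1: (11.5,4)→(17.5,13)  cross = 11.5·13 − 17.5·4 = 79.5000; (r_i+r_j)·cross = 29·79.5000 = 2305.5000
edge 2: (17.5,13)→(17,21)  cross = 17.5·21 − 17·13 = 146.5000; (r_i+r_j)·cross = 34.5·146.5000 = 5054.2500
edge 3: (17,21)→(13.5,32.5)  cross = 17·32.5 − 13.5·21 = 269.0000; (r_i+r_j)·cross = 30.5·269.0000 = 8204.5000
edge 4: (13.5,32.5)→(11.5,34.5)  cross = 13.5·34.5 − 11.5·32.5 = 92.0000; (r_i+r_j)·cross = 25·92.0000 = 2300.0000
edge 5: (11.5,34.5)→(8.5,31.5)  cross = 11.5·31.5 − 8.5·34.5 = 69.0000; (r_i+r_j)·cross = 20·69.0000 = 1380.0000
edge 6: (8.5,31.5)→(1.5,14.5)  cross = 8.5·14.5 − 1.5·31.5 = 76.0000; (r_i+r_j)·cross = 10·76.0000 = 760.0000
edge 7: (1.5,14.5)→(0.5,5)  cross = 1.5·5 − 0.5·14.5 = 0.2500; (r_i+r_j)·cross = 2·0.2500 = 0.5000
Σcross = 676.7500 → A = |Σcross|/2 = 338.3750 mm²
Σ(r_i+r_j)·cross = 19338.7500 → first moment M = |Σ|/6 = 3223.1250
R_c = M/A = 3223.1250/338.3750 = 9.5253 mm
θ = 62° = 1.082104 rad
V = θ·R_c·A = 1.082104·9.5253·338.3750 = 3487.757 mm³

Volume = 3487.757 mm³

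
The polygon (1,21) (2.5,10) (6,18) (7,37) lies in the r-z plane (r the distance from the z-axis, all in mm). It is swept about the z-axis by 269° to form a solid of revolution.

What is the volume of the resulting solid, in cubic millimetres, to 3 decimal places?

Volume = 1448.975 mm³

Profile (r,z), 4 vertices: (1,21) (2.5,10) (6,18) (7,37)
edge 0: (1,21)→(2.5,10)  cross = 1·10 − 2.5·21 = -42.5000; (r_i+r_j)·cross = 3.5·-42.5000 = -148.7500
edge 1: (2.5,10)→(6,18)  cross = 2.5·18 − 6·10 = -15.0000; (r_i+r_j)·cross = 8.5·-15.0000 = -127.5000
edge 2: (6,18)→(7,37)  cross = 6·37 − 7·18 = 96.0000; (r_i+r_j)·cross = 13·96.0000 = 1248.0000
edge 3: (7,37)→(1,21)  cross = 7·21 − 1·37 = 110.0000; (r_i+r_j)·cross = 8·110.0000 = 880.0000
Σcross = 148.5000 → A = |Σcross|/2 = 74.2500 mm²
Σ(r_i+r_j)·cross = 1851.7500 → first moment M = |Σ|/6 = 308.6250
R_c = M/A = 308.6250/74.2500 = 4.1566 mm
θ = 269° = 4.694936 rad
V = θ·R_c·A = 4.694936·4.1566·74.2500 = 1448.975 mm³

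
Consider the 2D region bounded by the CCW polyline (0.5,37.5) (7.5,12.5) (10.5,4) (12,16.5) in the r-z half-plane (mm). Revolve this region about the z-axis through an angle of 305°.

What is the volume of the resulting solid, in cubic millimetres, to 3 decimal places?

Profile (r,z), 4 vertices: (0.5,37.5) (7.5,12.5) (10.5,4) (12,16.5)
edge 0: (0.5,37.5)→(7.5,12.5)  cross = 0.5·12.5 − 7.5·37.5 = -275.0000; (r_i+r_j)·cross = 8·-275.0000 = -2200.0000
edge 1: (7.5,12.5)→(10.5,4)  cross = 7.5·4 − 10.5·12.5 = -101.2500; (r_i+r_j)·cross = 18·-101.2500 = -1822.5000
edge 2: (10.5,4)→(12,16.5)  cross = 10.5·16.5 − 12·4 = 125.2500; (r_i+r_j)·cross = 22.5·125.2500 = 2818.1250
edge 3: (12,16.5)→(0.5,37.5)  cross = 12·37.5 − 0.5·16.5 = 441.7500; (r_i+r_j)·cross = 12.5·441.7500 = 5521.8750
Σcross = 190.7500 → A = |Σcross|/2 = 95.3750 mm²
Σ(r_i+r_j)·cross = 4317.5000 → first moment M = |Σ|/6 = 719.5833
R_c = M/A = 719.5833/95.3750 = 7.5448 mm
θ = 305° = 5.323254 rad
V = θ·R_c·A = 5.323254·7.5448·95.3750 = 3830.525 mm³

Volume = 3830.525 mm³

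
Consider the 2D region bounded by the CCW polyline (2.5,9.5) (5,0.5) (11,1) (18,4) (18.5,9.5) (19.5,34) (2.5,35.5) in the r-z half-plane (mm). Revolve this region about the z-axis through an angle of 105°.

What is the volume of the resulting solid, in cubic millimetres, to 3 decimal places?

Profile (r,z), 7 vertices: (2.5,9.5) (5,0.5) (11,1) (18,4) (18.5,9.5) (19.5,34) (2.5,35.5)
edge 0: (2.5,9.5)→(5,0.5)  cross = 2.5·0.5 − 5·9.5 = -46.2500; (r_i+r_j)·cross = 7.5·-46.2500 = -346.8750
edge 1: (5,0.5)→(11,1)  cross = 5·1 − 11·0.5 = -0.5000; (r_i+r_j)·cross = 16·-0.5000 = -8.0000
edge 2: (11,1)→(18,4)  cross = 11·4 − 18·1 = 26.0000; (r_i+r_j)·cross = 29·26.0000 = 754.0000
edge 3: (18,4)→(18.5,9.5)  cross = 18·9.5 − 18.5·4 = 97.0000; (r_i+r_j)·cross = 36.5·97.0000 = 3540.5000
edge 4: (18.5,9.5)→(19.5,34)  cross = 18.5·34 − 19.5·9.5 = 443.7500; (r_i+r_j)·cross = 38·443.7500 = 16862.5000
edge 5: (19.5,34)→(2.5,35.5)  cross = 19.5·35.5 − 2.5·34 = 607.2500; (r_i+r_j)·cross = 22·607.2500 = 13359.5000
edge 6: (2.5,35.5)→(2.5,9.5)  cross = 2.5·9.5 − 2.5·35.5 = -65.0000; (r_i+r_j)·cross = 5·-65.0000 = -325.0000
Σcross = 1062.2500 → A = |Σcross|/2 = 531.1250 mm²
Σ(r_i+r_j)·cross = 33836.6250 → first moment M = |Σ|/6 = 5639.4375
R_c = M/A = 5639.4375/531.1250 = 10.6179 mm
θ = 105° = 1.832596 rad
V = θ·R_c·A = 1.832596·10.6179·531.1250 = 10334.809 mm³

Volume = 10334.809 mm³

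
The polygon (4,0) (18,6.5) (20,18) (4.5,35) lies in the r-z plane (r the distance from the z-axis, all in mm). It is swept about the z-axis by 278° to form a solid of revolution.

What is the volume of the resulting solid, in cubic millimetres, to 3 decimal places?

Volume = 17725.625 mm³

Profile (r,z), 4 vertices: (4,0) (18,6.5) (20,18) (4.5,35)
edge 0: (4,0)→(18,6.5)  cross = 4·6.5 − 18·0 = 26.0000; (r_i+r_j)·cross = 22·26.0000 = 572.0000
edge 1: (18,6.5)→(20,18)  cross = 18·18 − 20·6.5 = 194.0000; (r_i+r_j)·cross = 38·194.0000 = 7372.0000
edge 2: (20,18)→(4.5,35)  cross = 20·35 − 4.5·18 = 619.0000; (r_i+r_j)·cross = 24.5·619.0000 = 15165.5000
edge 3: (4.5,35)→(4,0)  cross = 4.5·0 − 4·35 = -140.0000; (r_i+r_j)·cross = 8.5·-140.0000 = -1190.0000
Σcross = 699.0000 → A = |Σcross|/2 = 349.5000 mm²
Σ(r_i+r_j)·cross = 21919.5000 → first moment M = |Σ|/6 = 3653.2500
R_c = M/A = 3653.2500/349.5000 = 10.4528 mm
θ = 278° = 4.852015 rad
V = θ·R_c·A = 4.852015·10.4528·349.5000 = 17725.625 mm³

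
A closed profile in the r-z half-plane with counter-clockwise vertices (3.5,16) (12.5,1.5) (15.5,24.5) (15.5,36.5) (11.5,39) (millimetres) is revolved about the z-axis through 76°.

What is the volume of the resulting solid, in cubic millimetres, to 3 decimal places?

Profile (r,z), 5 vertices: (3.5,16) (12.5,1.5) (15.5,24.5) (15.5,36.5) (11.5,39)
edge 0: (3.5,16)→(12.5,1.5)  cross = 3.5·1.5 − 12.5·16 = -194.7500; (r_i+r_j)·cross = 16·-194.7500 = -3116.0000
edge 1: (12.5,1.5)→(15.5,24.5)  cross = 12.5·24.5 − 15.5·1.5 = 283.0000; (r_i+r_j)·cross = 28·283.0000 = 7924.0000
edge 2: (15.5,24.5)→(15.5,36.5)  cross = 15.5·36.5 − 15.5·24.5 = 186.0000; (r_i+r_j)·cross = 31·186.0000 = 5766.0000
edge 3: (15.5,36.5)→(11.5,39)  cross = 15.5·39 − 11.5·36.5 = 184.7500; (r_i+r_j)·cross = 27·184.7500 = 4988.2500
edge 4: (11.5,39)→(3.5,16)  cross = 11.5·16 − 3.5·39 = 47.5000; (r_i+r_j)·cross = 15·47.5000 = 712.5000
Σcross = 506.5000 → A = |Σcross|/2 = 253.2500 mm²
Σ(r_i+r_j)·cross = 16274.7500 → first moment M = |Σ|/6 = 2712.4583
R_c = M/A = 2712.4583/253.2500 = 10.7106 mm
θ = 76° = 1.326450 rad
V = θ·R_c·A = 1.326450·10.7106·253.2500 = 3597.941 mm³

Volume = 3597.941 mm³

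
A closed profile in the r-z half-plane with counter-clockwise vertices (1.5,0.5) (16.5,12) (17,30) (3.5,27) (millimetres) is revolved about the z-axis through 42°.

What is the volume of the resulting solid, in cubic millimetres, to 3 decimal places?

Profile (r,z), 4 vertices: (1.5,0.5) (16.5,12) (17,30) (3.5,27)
edge 0: (1.5,0.5)→(16.5,12)  cross = 1.5·12 − 16.5·0.5 = 9.7500; (r_i+r_j)·cross = 18·9.7500 = 175.5000
edge 1: (16.5,12)→(17,30)  cross = 16.5·30 − 17·12 = 291.0000; (r_i+r_j)·cross = 33.5·291.0000 = 9748.5000
edge 2: (17,30)→(3.5,27)  cross = 17·27 − 3.5·30 = 354.0000; (r_i+r_j)·cross = 20.5·354.0000 = 7257.0000
edge 3: (3.5,27)→(1.5,0.5)  cross = 3.5·0.5 − 1.5·27 = -38.7500; (r_i+r_j)·cross = 5·-38.7500 = -193.7500
Σcross = 616.0000 → A = |Σcross|/2 = 308.0000 mm²
Σ(r_i+r_j)·cross = 16987.2500 → first moment M = |Σ|/6 = 2831.2083
R_c = M/A = 2831.2083/308.0000 = 9.1922 mm
θ = 42° = 0.733038 rad
V = θ·R_c·A = 0.733038·9.1922·308.0000 = 2075.384 mm³

Volume = 2075.384 mm³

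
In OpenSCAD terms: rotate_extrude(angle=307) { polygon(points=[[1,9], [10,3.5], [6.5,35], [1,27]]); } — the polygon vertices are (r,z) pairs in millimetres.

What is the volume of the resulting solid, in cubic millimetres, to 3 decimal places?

Profile (r,z), 4 vertices: (1,9) (10,3.5) (6.5,35) (1,27)
edge 0: (1,9)→(10,3.5)  cross = 1·3.5 − 10·9 = -86.5000; (r_i+r_j)·cross = 11·-86.5000 = -951.5000
edge 1: (10,3.5)→(6.5,35)  cross = 10·35 − 6.5·3.5 = 327.2500; (r_i+r_j)·cross = 16.5·327.2500 = 5399.6250
edge 2: (6.5,35)→(1,27)  cross = 6.5·27 − 1·35 = 140.5000; (r_i+r_j)·cross = 7.5·140.5000 = 1053.7500
edge 3: (1,27)→(1,9)  cross = 1·9 − 1·27 = -18.0000; (r_i+r_j)·cross = 2·-18.0000 = -36.0000
Σcross = 363.2500 → A = |Σcross|/2 = 181.6250 mm²
Σ(r_i+r_j)·cross = 5465.8750 → first moment M = |Σ|/6 = 910.9792
R_c = M/A = 910.9792/181.6250 = 5.0157 mm
θ = 307° = 5.358161 rad
V = θ·R_c·A = 5.358161·5.0157·181.6250 = 4881.173 mm³

Volume = 4881.173 mm³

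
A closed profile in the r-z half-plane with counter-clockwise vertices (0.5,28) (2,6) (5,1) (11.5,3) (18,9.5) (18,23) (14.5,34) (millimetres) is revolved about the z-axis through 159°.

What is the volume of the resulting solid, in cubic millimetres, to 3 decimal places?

Profile (r,z), 7 vertices: (0.5,28) (2,6) (5,1) (11.5,3) (18,9.5) (18,23) (14.5,34)
edge 0: (0.5,28)→(2,6)  cross = 0.5·6 − 2·28 = -53.0000; (r_i+r_j)·cross = 2.5·-53.0000 = -132.5000
edge 1: (2,6)→(5,1)  cross = 2·1 − 5·6 = -28.0000; (r_i+r_j)·cross = 7·-28.0000 = -196.0000
edge 2: (5,1)→(11.5,3)  cross = 5·3 − 11.5·1 = 3.5000; (r_i+r_j)·cross = 16.5·3.5000 = 57.7500
edge 3: (11.5,3)→(18,9.5)  cross = 11.5·9.5 − 18·3 = 55.2500; (r_i+r_j)·cross = 29.5·55.2500 = 1629.8750
edge 4: (18,9.5)→(18,23)  cross = 18·23 − 18·9.5 = 243.0000; (r_i+r_j)·cross = 36·243.0000 = 8748.0000
edge 5: (18,23)→(14.5,34)  cross = 18·34 − 14.5·23 = 278.5000; (r_i+r_j)·cross = 32.5·278.5000 = 9051.2500
edge 6: (14.5,34)→(0.5,28)  cross = 14.5·28 − 0.5·34 = 389.0000; (r_i+r_j)·cross = 15·389.0000 = 5835.0000
Σcross = 888.2500 → A = |Σcross|/2 = 444.1250 mm²
Σ(r_i+r_j)·cross = 24993.3750 → first moment M = |Σ|/6 = 4165.5625
R_c = M/A = 4165.5625/444.1250 = 9.3793 mm
θ = 159° = 2.775074 rad
V = θ·R_c·A = 2.775074·9.3793·444.1250 = 11559.742 mm³

Volume = 11559.742 mm³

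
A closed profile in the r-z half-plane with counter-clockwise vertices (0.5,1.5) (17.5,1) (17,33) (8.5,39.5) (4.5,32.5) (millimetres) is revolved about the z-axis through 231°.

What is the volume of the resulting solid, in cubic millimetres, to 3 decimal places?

Profile (r,z), 5 vertices: (0.5,1.5) (17.5,1) (17,33) (8.5,39.5) (4.5,32.5)
edge 0: (0.5,1.5)→(17.5,1)  cross = 0.5·1 − 17.5·1.5 = -25.7500; (r_i+r_j)·cross = 18·-25.7500 = -463.5000
edge 1: (17.5,1)→(17,33)  cross = 17.5·33 − 17·1 = 560.5000; (r_i+r_j)·cross = 34.5·560.5000 = 19337.2500
edge 2: (17,33)→(8.5,39.5)  cross = 17·39.5 − 8.5·33 = 391.0000; (r_i+r_j)·cross = 25.5·391.0000 = 9970.5000
edge 3: (8.5,39.5)→(4.5,32.5)  cross = 8.5·32.5 − 4.5·39.5 = 98.5000; (r_i+r_j)·cross = 13·98.5000 = 1280.5000
edge 4: (4.5,32.5)→(0.5,1.5)  cross = 4.5·1.5 − 0.5·32.5 = -9.5000; (r_i+r_j)·cross = 5·-9.5000 = -47.5000
Σcross = 1014.7500 → A = |Σcross|/2 = 507.3750 mm²
Σ(r_i+r_j)·cross = 30077.2500 → first moment M = |Σ|/6 = 5012.8750
R_c = M/A = 5012.8750/507.3750 = 9.8800 mm
θ = 231° = 4.031711 rad
V = θ·R_c·A = 4.031711·9.8800·507.3750 = 20210.461 mm³

Volume = 20210.461 mm³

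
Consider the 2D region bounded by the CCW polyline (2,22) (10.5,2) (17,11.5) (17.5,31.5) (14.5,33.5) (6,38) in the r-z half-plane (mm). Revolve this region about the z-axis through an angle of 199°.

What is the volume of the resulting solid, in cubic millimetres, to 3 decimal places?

Volume = 13225.242 mm³

Profile (r,z), 6 vertices: (2,22) (10.5,2) (17,11.5) (17.5,31.5) (14.5,33.5) (6,38)
edge 0: (2,22)→(10.5,2)  cross = 2·2 − 10.5·22 = -227.0000; (r_i+r_j)·cross = 12.5·-227.0000 = -2837.5000
edge 1: (10.5,2)→(17,11.5)  cross = 10.5·11.5 − 17·2 = 86.7500; (r_i+r_j)·cross = 27.5·86.7500 = 2385.6250
edge 2: (17,11.5)→(17.5,31.5)  cross = 17·31.5 − 17.5·11.5 = 334.2500; (r_i+r_j)·cross = 34.5·334.2500 = 11531.6250
edge 3: (17.5,31.5)→(14.5,33.5)  cross = 17.5·33.5 − 14.5·31.5 = 129.5000; (r_i+r_j)·cross = 32·129.5000 = 4144.0000
edge 4: (14.5,33.5)→(6,38)  cross = 14.5·38 − 6·33.5 = 350.0000; (r_i+r_j)·cross = 20.5·350.0000 = 7175.0000
edge 5: (6,38)→(2,22)  cross = 6·22 − 2·38 = 56.0000; (r_i+r_j)·cross = 8·56.0000 = 448.0000
Σcross = 729.5000 → A = |Σcross|/2 = 364.7500 mm²
Σ(r_i+r_j)·cross = 22846.7500 → first moment M = |Σ|/6 = 3807.7917
R_c = M/A = 3807.7917/364.7500 = 10.4395 mm
θ = 199° = 3.473205 rad
V = θ·R_c·A = 3.473205·10.4395·364.7500 = 13225.242 mm³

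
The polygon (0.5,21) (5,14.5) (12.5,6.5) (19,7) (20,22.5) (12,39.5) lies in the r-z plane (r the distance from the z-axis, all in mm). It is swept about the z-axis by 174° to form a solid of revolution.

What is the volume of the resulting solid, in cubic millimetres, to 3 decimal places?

Profile (r,z), 6 vertices: (0.5,21) (5,14.5) (12.5,6.5) (19,7) (20,22.5) (12,39.5)
edge 0: (0.5,21)→(5,14.5)  cross = 0.5·14.5 − 5·21 = -97.7500; (r_i+r_j)·cross = 5.5·-97.7500 = -537.6250
edge 1: (5,14.5)→(12.5,6.5)  cross = 5·6.5 − 12.5·14.5 = -148.7500; (r_i+r_j)·cross = 17.5·-148.7500 = -2603.1250
edge 2: (12.5,6.5)→(19,7)  cross = 12.5·7 − 19·6.5 = -36.0000; (r_i+r_j)·cross = 31.5·-36.0000 = -1134.0000
edge 3: (19,7)→(20,22.5)  cross = 19·22.5 − 20·7 = 287.5000; (r_i+r_j)·cross = 39·287.5000 = 11212.5000
edge 4: (20,22.5)→(12,39.5)  cross = 20·39.5 − 12·22.5 = 520.0000; (r_i+r_j)·cross = 32·520.0000 = 16640.0000
edge 5: (12,39.5)→(0.5,21)  cross = 12·21 − 0.5·39.5 = 232.2500; (r_i+r_j)·cross = 12.5·232.2500 = 2903.1250
Σcross = 757.2500 → A = |Σcross|/2 = 378.6250 mm²
Σ(r_i+r_j)·cross = 26480.8750 → first moment M = |Σ|/6 = 4413.4792
R_c = M/A = 4413.4792/378.6250 = 11.6566 mm
θ = 174° = 3.036873 rad
V = θ·R_c·A = 3.036873·11.6566·378.6250 = 13403.175 mm³

Volume = 13403.175 mm³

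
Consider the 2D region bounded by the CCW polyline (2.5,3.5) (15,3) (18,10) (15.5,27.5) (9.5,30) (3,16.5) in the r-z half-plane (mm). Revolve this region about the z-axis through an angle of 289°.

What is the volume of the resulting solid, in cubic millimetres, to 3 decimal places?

Volume = 16417.805 mm³

Profile (r,z), 6 vertices: (2.5,3.5) (15,3) (18,10) (15.5,27.5) (9.5,30) (3,16.5)
edge 0: (2.5,3.5)→(15,3)  cross = 2.5·3 − 15·3.5 = -45.0000; (r_i+r_j)·cross = 17.5·-45.0000 = -787.5000
edge 1: (15,3)→(18,10)  cross = 15·10 − 18·3 = 96.0000; (r_i+r_j)·cross = 33·96.0000 = 3168.0000
edge 2: (18,10)→(15.5,27.5)  cross = 18·27.5 − 15.5·10 = 340.0000; (r_i+r_j)·cross = 33.5·340.0000 = 11390.0000
edge 3: (15.5,27.5)→(9.5,30)  cross = 15.5·30 − 9.5·27.5 = 203.7500; (r_i+r_j)·cross = 25·203.7500 = 5093.7500
edge 4: (9.5,30)→(3,16.5)  cross = 9.5·16.5 − 3·30 = 66.7500; (r_i+r_j)·cross = 12.5·66.7500 = 834.3750
edge 5: (3,16.5)→(2.5,3.5)  cross = 3·3.5 − 2.5·16.5 = -30.7500; (r_i+r_j)·cross = 5.5·-30.7500 = -169.1250
Σcross = 630.7500 → A = |Σcross|/2 = 315.3750 mm²
Σ(r_i+r_j)·cross = 19529.5000 → first moment M = |Σ|/6 = 3254.9167
R_c = M/A = 3254.9167/315.3750 = 10.3208 mm
θ = 289° = 5.044002 rad
V = θ·R_c·A = 5.044002·10.3208·315.3750 = 16417.805 mm³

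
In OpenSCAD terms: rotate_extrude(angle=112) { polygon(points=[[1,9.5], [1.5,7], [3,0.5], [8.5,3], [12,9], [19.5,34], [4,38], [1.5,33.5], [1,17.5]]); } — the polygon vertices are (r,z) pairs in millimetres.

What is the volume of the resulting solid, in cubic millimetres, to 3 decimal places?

Profile (r,z), 9 vertices: (1,9.5) (1.5,7) (3,0.5) (8.5,3) (12,9) (19.5,34) (4,38) (1.5,33.5) (1,17.5)
edge 0: (1,9.5)→(1.5,7)  cross = 1·7 − 1.5·9.5 = -7.2500; (r_i+r_j)·cross = 2.5·-7.2500 = -18.1250
edge 1: (1.5,7)→(3,0.5)  cross = 1.5·0.5 − 3·7 = -20.2500; (r_i+r_j)·cross = 4.5·-20.2500 = -91.1250
edge 2: (3,0.5)→(8.5,3)  cross = 3·3 − 8.5·0.5 = 4.7500; (r_i+r_j)·cross = 11.5·4.7500 = 54.6250
edge 3: (8.5,3)→(12,9)  cross = 8.5·9 − 12·3 = 40.5000; (r_i+r_j)·cross = 20.5·40.5000 = 830.2500
edge 4: (12,9)→(19.5,34)  cross = 12·34 − 19.5·9 = 232.5000; (r_i+r_j)·cross = 31.5·232.5000 = 7323.7500
edge 5: (19.5,34)→(4,38)  cross = 19.5·38 − 4·34 = 605.0000; (r_i+r_j)·cross = 23.5·605.0000 = 14217.5000
edge 6: (4,38)→(1.5,33.5)  cross = 4·33.5 − 1.5·38 = 77.0000; (r_i+r_j)·cross = 5.5·77.0000 = 423.5000
edge 7: (1.5,33.5)→(1,17.5)  cross = 1.5·17.5 − 1·33.5 = -7.2500; (r_i+r_j)·cross = 2.5·-7.2500 = -18.1250
edge 8: (1,17.5)→(1,9.5)  cross = 1·9.5 − 1·17.5 = -8.0000; (r_i+r_j)·cross = 2·-8.0000 = -16.0000
Σcross = 917.0000 → A = |Σcross|/2 = 458.5000 mm²
Σ(r_i+r_j)·cross = 22706.2500 → first moment M = |Σ|/6 = 3784.3750
R_c = M/A = 3784.3750/458.5000 = 8.2538 mm
θ = 112° = 1.954769 rad
V = θ·R_c·A = 1.954769·8.2538·458.5000 = 7397.578 mm³

Volume = 7397.578 mm³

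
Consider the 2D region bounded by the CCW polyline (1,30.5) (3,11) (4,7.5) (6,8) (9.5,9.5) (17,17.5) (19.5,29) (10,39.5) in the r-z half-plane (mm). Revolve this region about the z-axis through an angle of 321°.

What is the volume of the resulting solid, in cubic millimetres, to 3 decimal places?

Volume = 20407.715 mm³

Profile (r,z), 8 vertices: (1,30.5) (3,11) (4,7.5) (6,8) (9.5,9.5) (17,17.5) (19.5,29) (10,39.5)
edge 0: (1,30.5)→(3,11)  cross = 1·11 − 3·30.5 = -80.5000; (r_i+r_j)·cross = 4·-80.5000 = -322.0000
edge 1: (3,11)→(4,7.5)  cross = 3·7.5 − 4·11 = -21.5000; (r_i+r_j)·cross = 7·-21.5000 = -150.5000
edge 2: (4,7.5)→(6,8)  cross = 4·8 − 6·7.5 = -13.0000; (r_i+r_j)·cross = 10·-13.0000 = -130.0000
edge 3: (6,8)→(9.5,9.5)  cross = 6·9.5 − 9.5·8 = -19.0000; (r_i+r_j)·cross = 15.5·-19.0000 = -294.5000
edge 4: (9.5,9.5)→(17,17.5)  cross = 9.5·17.5 − 17·9.5 = 4.7500; (r_i+r_j)·cross = 26.5·4.7500 = 125.8750
edge 5: (17,17.5)→(19.5,29)  cross = 17·29 − 19.5·17.5 = 151.7500; (r_i+r_j)·cross = 36.5·151.7500 = 5538.8750
edge 6: (19.5,29)→(10,39.5)  cross = 19.5·39.5 − 10·29 = 480.2500; (r_i+r_j)·cross = 29.5·480.2500 = 14167.3750
edge 7: (10,39.5)→(1,30.5)  cross = 10·30.5 − 1·39.5 = 265.5000; (r_i+r_j)·cross = 11·265.5000 = 2920.5000
Σcross = 768.2500 → A = |Σcross|/2 = 384.1250 mm²
Σ(r_i+r_j)·cross = 21855.6250 → first moment M = |Σ|/6 = 3642.6042
R_c = M/A = 3642.6042/384.1250 = 9.4829 mm
θ = 321° = 5.602507 rad
V = θ·R_c·A = 5.602507·9.4829·384.1250 = 20407.715 mm³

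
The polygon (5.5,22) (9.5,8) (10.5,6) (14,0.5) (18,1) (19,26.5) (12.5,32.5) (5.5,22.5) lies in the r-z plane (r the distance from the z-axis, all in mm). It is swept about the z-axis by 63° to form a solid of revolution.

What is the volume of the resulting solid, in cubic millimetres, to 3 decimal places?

Profile (r,z), 8 vertices: (5.5,22) (9.5,8) (10.5,6) (14,0.5) (18,1) (19,26.5) (12.5,32.5) (5.5,22.5)
edge 0: (5.5,22)→(9.5,8)  cross = 5.5·8 − 9.5·22 = -165.0000; (r_i+r_j)·cross = 15·-165.0000 = -2475.0000
edge 1: (9.5,8)→(10.5,6)  cross = 9.5·6 − 10.5·8 = -27.0000; (r_i+r_j)·cross = 20·-27.0000 = -540.0000
edge 2: (10.5,6)→(14,0.5)  cross = 10.5·0.5 − 14·6 = -78.7500; (r_i+r_j)·cross = 24.5·-78.7500 = -1929.3750
edge 3: (14,0.5)→(18,1)  cross = 14·1 − 18·0.5 = 5.0000; (r_i+r_j)·cross = 32·5.0000 = 160.0000
edge 4: (18,1)→(19,26.5)  cross = 18·26.5 − 19·1 = 458.0000; (r_i+r_j)·cross = 37·458.0000 = 16946.0000
edge 5: (19,26.5)→(12.5,32.5)  cross = 19·32.5 − 12.5·26.5 = 286.2500; (r_i+r_j)·cross = 31.5·286.2500 = 9016.8750
edge 6: (12.5,32.5)→(5.5,22.5)  cross = 12.5·22.5 − 5.5·32.5 = 102.5000; (r_i+r_j)·cross = 18·102.5000 = 1845.0000
edge 7: (5.5,22.5)→(5.5,22)  cross = 5.5·22 − 5.5·22.5 = -2.7500; (r_i+r_j)·cross = 11·-2.7500 = -30.2500
Σcross = 578.2500 → A = |Σcross|/2 = 289.1250 mm²
Σ(r_i+r_j)·cross = 22993.2500 → first moment M = |Σ|/6 = 3832.2083
R_c = M/A = 3832.2083/289.1250 = 13.2545 mm
θ = 63° = 1.099557 rad
V = θ·R_c·A = 1.099557·13.2545·289.1250 = 4213.733 mm³

Volume = 4213.733 mm³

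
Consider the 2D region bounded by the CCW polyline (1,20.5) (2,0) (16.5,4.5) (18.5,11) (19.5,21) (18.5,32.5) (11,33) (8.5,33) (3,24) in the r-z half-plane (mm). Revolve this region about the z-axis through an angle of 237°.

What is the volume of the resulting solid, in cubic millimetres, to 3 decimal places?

Volume = 20574.260 mm³

Profile (r,z), 9 vertices: (1,20.5) (2,0) (16.5,4.5) (18.5,11) (19.5,21) (18.5,32.5) (11,33) (8.5,33) (3,24)
edge 0: (1,20.5)→(2,0)  cross = 1·0 − 2·20.5 = -41.0000; (r_i+r_j)·cross = 3·-41.0000 = -123.0000
edge 1: (2,0)→(16.5,4.5)  cross = 2·4.5 − 16.5·0 = 9.0000; (r_i+r_j)·cross = 18.5·9.0000 = 166.5000
edge 2: (16.5,4.5)→(18.5,11)  cross = 16.5·11 − 18.5·4.5 = 98.2500; (r_i+r_j)·cross = 35·98.2500 = 3438.7500
edge 3: (18.5,11)→(19.5,21)  cross = 18.5·21 − 19.5·11 = 174.0000; (r_i+r_j)·cross = 38·174.0000 = 6612.0000
edge 4: (19.5,21)→(18.5,32.5)  cross = 19.5·32.5 − 18.5·21 = 245.2500; (r_i+r_j)·cross = 38·245.2500 = 9319.5000
edge 5: (18.5,32.5)→(11,33)  cross = 18.5·33 − 11·32.5 = 253.0000; (r_i+r_j)·cross = 29.5·253.0000 = 7463.5000
edge 6: (11,33)→(8.5,33)  cross = 11·33 − 8.5·33 = 82.5000; (r_i+r_j)·cross = 19.5·82.5000 = 1608.7500
edge 7: (8.5,33)→(3,24)  cross = 8.5·24 − 3·33 = 105.0000; (r_i+r_j)·cross = 11.5·105.0000 = 1207.5000
edge 8: (3,24)→(1,20.5)  cross = 3·20.5 − 1·24 = 37.5000; (r_i+r_j)·cross = 4·37.5000 = 150.0000
Σcross = 963.5000 → A = |Σcross|/2 = 481.7500 mm²
Σ(r_i+r_j)·cross = 29843.5000 → first moment M = |Σ|/6 = 4973.9167
R_c = M/A = 4973.9167/481.7500 = 10.3247 mm
θ = 237° = 4.136430 rad
V = θ·R_c·A = 4.136430·10.3247·481.7500 = 20574.260 mm³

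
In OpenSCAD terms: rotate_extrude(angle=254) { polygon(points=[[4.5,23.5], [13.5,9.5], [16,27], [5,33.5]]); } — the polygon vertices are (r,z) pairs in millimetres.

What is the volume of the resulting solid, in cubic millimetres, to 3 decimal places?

Profile (r,z), 4 vertices: (4.5,23.5) (13.5,9.5) (16,27) (5,33.5)
edge 0: (4.5,23.5)→(13.5,9.5)  cross = 4.5·9.5 − 13.5·23.5 = -274.5000; (r_i+r_j)·cross = 18·-274.5000 = -4941.0000
edge 1: (13.5,9.5)→(16,27)  cross = 13.5·27 − 16·9.5 = 212.5000; (r_i+r_j)·cross = 29.5·212.5000 = 6268.7500
edge 2: (16,27)→(5,33.5)  cross = 16·33.5 − 5·27 = 401.0000; (r_i+r_j)·cross = 21·401.0000 = 8421.0000
edge 3: (5,33.5)→(4.5,23.5)  cross = 5·23.5 − 4.5·33.5 = -33.2500; (r_i+r_j)·cross = 9.5·-33.2500 = -315.8750
Σcross = 305.7500 → A = |Σcross|/2 = 152.8750 mm²
Σ(r_i+r_j)·cross = 9432.8750 → first moment M = |Σ|/6 = 1572.1458
R_c = M/A = 1572.1458/152.8750 = 10.2839 mm
θ = 254° = 4.433136 rad
V = θ·R_c·A = 4.433136·10.2839·152.8750 = 6969.537 mm³

Volume = 6969.537 mm³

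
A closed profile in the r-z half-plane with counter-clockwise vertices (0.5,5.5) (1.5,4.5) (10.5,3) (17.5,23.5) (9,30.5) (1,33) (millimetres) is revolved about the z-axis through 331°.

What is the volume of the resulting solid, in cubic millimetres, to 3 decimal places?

Profile (r,z), 6 vertices: (0.5,5.5) (1.5,4.5) (10.5,3) (17.5,23.5) (9,30.5) (1,33)
edge 0: (0.5,5.5)→(1.5,4.5)  cross = 0.5·4.5 − 1.5·5.5 = -6.0000; (r_i+r_j)·cross = 2·-6.0000 = -12.0000
edge 1: (1.5,4.5)→(10.5,3)  cross = 1.5·3 − 10.5·4.5 = -42.7500; (r_i+r_j)·cross = 12·-42.7500 = -513.0000
edge 2: (10.5,3)→(17.5,23.5)  cross = 10.5·23.5 − 17.5·3 = 194.2500; (r_i+r_j)·cross = 28·194.2500 = 5439.0000
edge 3: (17.5,23.5)→(9,30.5)  cross = 17.5·30.5 − 9·23.5 = 322.2500; (r_i+r_j)·cross = 26.5·322.2500 = 8539.6250
edge 4: (9,30.5)→(1,33)  cross = 9·33 − 1·30.5 = 266.5000; (r_i+r_j)·cross = 10·266.5000 = 2665.0000
edge 5: (1,33)→(0.5,5.5)  cross = 1·5.5 − 0.5·33 = -11.0000; (r_i+r_j)·cross = 1.5·-11.0000 = -16.5000
Σcross = 723.2500 → A = |Σcross|/2 = 361.6250 mm²
Σ(r_i+r_j)·cross = 16102.1250 → first moment M = |Σ|/6 = 2683.6875
R_c = M/A = 2683.6875/361.6250 = 7.4212 mm
θ = 331° = 5.777040 rad
V = θ·R_c·A = 5.777040·7.4212·361.6250 = 15503.770 mm³

Volume = 15503.770 mm³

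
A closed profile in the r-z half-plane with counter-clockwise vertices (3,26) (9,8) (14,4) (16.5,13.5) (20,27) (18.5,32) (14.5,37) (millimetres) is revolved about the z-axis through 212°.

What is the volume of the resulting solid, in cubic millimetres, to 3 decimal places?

Profile (r,z), 7 vertices: (3,26) (9,8) (14,4) (16.5,13.5) (20,27) (18.5,32) (14.5,37)
edge 0: (3,26)→(9,8)  cross = 3·8 − 9·26 = -210.0000; (r_i+r_j)·cross = 12·-210.0000 = -2520.0000
edge 1: (9,8)→(14,4)  cross = 9·4 − 14·8 = -76.0000; (r_i+r_j)·cross = 23·-76.0000 = -1748.0000
edge 2: (14,4)→(16.5,13.5)  cross = 14·13.5 − 16.5·4 = 123.0000; (r_i+r_j)·cross = 30.5·123.0000 = 3751.5000
edge 3: (16.5,13.5)→(20,27)  cross = 16.5·27 − 20·13.5 = 175.5000; (r_i+r_j)·cross = 36.5·175.5000 = 6405.7500
edge 4: (20,27)→(18.5,32)  cross = 20·32 − 18.5·27 = 140.5000; (r_i+r_j)·cross = 38.5·140.5000 = 5409.2500
edge 5: (18.5,32)→(14.5,37)  cross = 18.5·37 − 14.5·32 = 220.5000; (r_i+r_j)·cross = 33·220.5000 = 7276.5000
edge 6: (14.5,37)→(3,26)  cross = 14.5·26 − 3·37 = 266.0000; (r_i+r_j)·cross = 17.5·266.0000 = 4655.0000
Σcross = 639.5000 → A = |Σcross|/2 = 319.7500 mm²
Σ(r_i+r_j)·cross = 23230.0000 → first moment M = |Σ|/6 = 3871.6667
R_c = M/A = 3871.6667/319.7500 = 12.1084 mm
θ = 212° = 3.700098 rad
V = θ·R_c·A = 3.700098·12.1084·319.7500 = 14325.546 mm³

Volume = 14325.546 mm³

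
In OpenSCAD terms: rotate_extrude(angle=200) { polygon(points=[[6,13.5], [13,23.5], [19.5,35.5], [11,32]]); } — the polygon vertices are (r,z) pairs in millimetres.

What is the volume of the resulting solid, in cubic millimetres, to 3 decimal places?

Volume = 3393.138 mm³

Profile (r,z), 4 vertices: (6,13.5) (13,23.5) (19.5,35.5) (11,32)
edge 0: (6,13.5)→(13,23.5)  cross = 6·23.5 − 13·13.5 = -34.5000; (r_i+r_j)·cross = 19·-34.5000 = -655.5000
edge 1: (13,23.5)→(19.5,35.5)  cross = 13·35.5 − 19.5·23.5 = 3.2500; (r_i+r_j)·cross = 32.5·3.2500 = 105.6250
edge 2: (19.5,35.5)→(11,32)  cross = 19.5·32 − 11·35.5 = 233.5000; (r_i+r_j)·cross = 30.5·233.5000 = 7121.7500
edge 3: (11,32)→(6,13.5)  cross = 11·13.5 − 6·32 = -43.5000; (r_i+r_j)·cross = 17·-43.5000 = -739.5000
Σcross = 158.7500 → A = |Σcross|/2 = 79.3750 mm²
Σ(r_i+r_j)·cross = 5832.3750 → first moment M = |Σ|/6 = 972.0625
R_c = M/A = 972.0625/79.3750 = 12.2465 mm
θ = 200° = 3.490659 rad
V = θ·R_c·A = 3.490659·12.2465·79.3750 = 3393.138 mm³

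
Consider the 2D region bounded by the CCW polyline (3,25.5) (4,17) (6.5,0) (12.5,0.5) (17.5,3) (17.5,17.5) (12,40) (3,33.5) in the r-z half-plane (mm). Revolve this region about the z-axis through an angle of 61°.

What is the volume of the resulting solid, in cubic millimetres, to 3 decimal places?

Volume = 4760.631 mm³

Profile (r,z), 8 vertices: (3,25.5) (4,17) (6.5,0) (12.5,0.5) (17.5,3) (17.5,17.5) (12,40) (3,33.5)
edge 0: (3,25.5)→(4,17)  cross = 3·17 − 4·25.5 = -51.0000; (r_i+r_j)·cross = 7·-51.0000 = -357.0000
edge 1: (4,17)→(6.5,0)  cross = 4·0 − 6.5·17 = -110.5000; (r_i+r_j)·cross = 10.5·-110.5000 = -1160.2500
edge 2: (6.5,0)→(12.5,0.5)  cross = 6.5·0.5 − 12.5·0 = 3.2500; (r_i+r_j)·cross = 19·3.2500 = 61.7500
edge 3: (12.5,0.5)→(17.5,3)  cross = 12.5·3 − 17.5·0.5 = 28.7500; (r_i+r_j)·cross = 30·28.7500 = 862.5000
edge 4: (17.5,3)→(17.5,17.5)  cross = 17.5·17.5 − 17.5·3 = 253.7500; (r_i+r_j)·cross = 35·253.7500 = 8881.2500
edge 5: (17.5,17.5)→(12,40)  cross = 17.5·40 − 12·17.5 = 490.0000; (r_i+r_j)·cross = 29.5·490.0000 = 14455.0000
edge 6: (12,40)→(3,33.5)  cross = 12·33.5 − 3·40 = 282.0000; (r_i+r_j)·cross = 15·282.0000 = 4230.0000
edge 7: (3,33.5)→(3,25.5)  cross = 3·25.5 − 3·33.5 = -24.0000; (r_i+r_j)·cross = 6·-24.0000 = -144.0000
Σcross = 872.2500 → A = |Σcross|/2 = 436.1250 mm²
Σ(r_i+r_j)·cross = 26829.2500 → first moment M = |Σ|/6 = 4471.5417
R_c = M/A = 4471.5417/436.1250 = 10.2529 mm
θ = 61° = 1.064651 rad
V = θ·R_c·A = 1.064651·10.2529·436.1250 = 4760.631 mm³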